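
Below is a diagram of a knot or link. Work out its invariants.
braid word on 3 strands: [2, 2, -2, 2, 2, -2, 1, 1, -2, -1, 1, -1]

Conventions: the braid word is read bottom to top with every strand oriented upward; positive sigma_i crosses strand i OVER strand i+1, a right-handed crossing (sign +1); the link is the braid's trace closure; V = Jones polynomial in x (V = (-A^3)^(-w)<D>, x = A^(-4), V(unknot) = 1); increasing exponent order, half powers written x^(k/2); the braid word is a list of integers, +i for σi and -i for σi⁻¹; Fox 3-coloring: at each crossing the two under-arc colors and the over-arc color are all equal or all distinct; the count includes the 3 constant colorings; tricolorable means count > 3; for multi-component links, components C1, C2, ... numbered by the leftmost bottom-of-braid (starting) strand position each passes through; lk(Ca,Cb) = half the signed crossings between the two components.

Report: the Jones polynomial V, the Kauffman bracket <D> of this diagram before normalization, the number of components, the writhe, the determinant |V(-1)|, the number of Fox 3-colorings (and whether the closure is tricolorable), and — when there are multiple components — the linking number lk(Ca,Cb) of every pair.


V = x + x^3 - x^4
<D> = -A^-10 + A^-6 + A^2 (w = +2)
1 component over 12 crossings, w = +2
9 Fox colorings among 3^12, |V(-1)| = 3: tricolorable
why: w = +2 (over 12 crossings) is diagram-only; (-A^3)^(-2) removes it from V


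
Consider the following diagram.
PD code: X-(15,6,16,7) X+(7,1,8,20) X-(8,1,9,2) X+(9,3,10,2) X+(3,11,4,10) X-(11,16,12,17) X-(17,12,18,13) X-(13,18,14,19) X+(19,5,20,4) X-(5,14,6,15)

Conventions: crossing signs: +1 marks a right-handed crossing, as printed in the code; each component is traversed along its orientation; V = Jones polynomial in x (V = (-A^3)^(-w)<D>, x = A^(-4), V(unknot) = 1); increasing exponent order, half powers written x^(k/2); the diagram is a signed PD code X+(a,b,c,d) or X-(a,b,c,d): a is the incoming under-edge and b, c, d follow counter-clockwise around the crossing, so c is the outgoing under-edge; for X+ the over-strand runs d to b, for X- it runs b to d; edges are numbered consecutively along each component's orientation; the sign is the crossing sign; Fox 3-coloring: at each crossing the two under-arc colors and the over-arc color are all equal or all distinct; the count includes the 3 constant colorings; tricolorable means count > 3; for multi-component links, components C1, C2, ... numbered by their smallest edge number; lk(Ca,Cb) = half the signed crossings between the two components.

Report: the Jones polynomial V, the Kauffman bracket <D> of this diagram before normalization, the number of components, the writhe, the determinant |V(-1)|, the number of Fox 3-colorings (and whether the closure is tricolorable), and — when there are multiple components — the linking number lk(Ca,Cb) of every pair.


V = -x^-6 + 2x^-5 - 4x^-4 + 5x^-3 - 4x^-2 + 5x^-1 - 3 + 2x - x^2
<D> = -A^-14 + 2A^-10 - 3A^-6 + 5A^-2 - 4A^2 + 5A^6 - 4A^10 + 2A^14 - A^18 (w = -2)
1 component over 10 crossings, w = -2
9 Fox colorings among 3^10, |V(-1)| = 27: tricolorable
why: det 27 = |V(-1)|; divisible by 3, so tricolorable


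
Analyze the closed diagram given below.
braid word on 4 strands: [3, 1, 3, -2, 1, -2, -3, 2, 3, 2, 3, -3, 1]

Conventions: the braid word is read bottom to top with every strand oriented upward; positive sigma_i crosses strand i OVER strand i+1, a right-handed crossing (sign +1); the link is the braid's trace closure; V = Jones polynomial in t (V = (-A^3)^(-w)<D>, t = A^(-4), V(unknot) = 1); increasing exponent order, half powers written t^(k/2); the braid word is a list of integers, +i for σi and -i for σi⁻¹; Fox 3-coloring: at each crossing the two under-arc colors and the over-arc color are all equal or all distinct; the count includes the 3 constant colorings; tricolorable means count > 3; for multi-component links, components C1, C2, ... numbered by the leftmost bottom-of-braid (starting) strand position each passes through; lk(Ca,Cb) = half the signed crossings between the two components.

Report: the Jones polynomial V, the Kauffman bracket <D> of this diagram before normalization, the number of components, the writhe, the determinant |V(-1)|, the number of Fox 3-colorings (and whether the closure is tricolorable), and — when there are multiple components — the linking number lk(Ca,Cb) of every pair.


Jones polynomial: V(t) = t^2 + 2t^4 - 2t^5 + t^6 - 2t^7 + t^8
<D> = -A^-17 + 2A^-13 - A^-9 + 2A^-5 - 2A^-1 - A^7; writhe +5
components 1, writhe +5 (13 crossings)
3-colorings: 27 of 3^13, det 9 — tricolorable
note: the word shrinks to σ3 σ1 σ3 σ2⁻¹ σ1 σ2⁻¹ σ3⁻¹ σ2 σ3 σ2 σ1 after cancelling


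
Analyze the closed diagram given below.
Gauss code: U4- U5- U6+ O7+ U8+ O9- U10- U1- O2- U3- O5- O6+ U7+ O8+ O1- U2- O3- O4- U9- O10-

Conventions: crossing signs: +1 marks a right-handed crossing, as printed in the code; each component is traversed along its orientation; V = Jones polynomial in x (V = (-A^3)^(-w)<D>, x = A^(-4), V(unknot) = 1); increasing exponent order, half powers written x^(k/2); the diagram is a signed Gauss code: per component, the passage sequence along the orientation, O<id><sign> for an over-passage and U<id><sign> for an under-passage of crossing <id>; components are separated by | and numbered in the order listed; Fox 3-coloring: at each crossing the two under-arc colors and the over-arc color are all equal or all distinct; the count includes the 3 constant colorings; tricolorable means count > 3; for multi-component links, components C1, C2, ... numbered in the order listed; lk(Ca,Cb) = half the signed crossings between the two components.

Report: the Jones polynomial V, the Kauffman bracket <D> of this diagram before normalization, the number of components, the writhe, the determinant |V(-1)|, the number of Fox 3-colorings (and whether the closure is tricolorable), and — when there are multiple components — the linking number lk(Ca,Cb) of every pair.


V = x^-7 - 2x^-6 + 2x^-5 - 3x^-4 + 3x^-3 - 2x^-2 + 2x^-1
<D> = 2A^-8 - 2A^-4 + 3 - 3A^4 + 2A^8 - 2A^12 + A^16 (w = -4)
1 component over 10 crossings, w = -4
9 Fox colorings among 3^10, |V(-1)| = 15: tricolorable
why: |V(-1)| = 15: so tricolorable, since 3 divides 15


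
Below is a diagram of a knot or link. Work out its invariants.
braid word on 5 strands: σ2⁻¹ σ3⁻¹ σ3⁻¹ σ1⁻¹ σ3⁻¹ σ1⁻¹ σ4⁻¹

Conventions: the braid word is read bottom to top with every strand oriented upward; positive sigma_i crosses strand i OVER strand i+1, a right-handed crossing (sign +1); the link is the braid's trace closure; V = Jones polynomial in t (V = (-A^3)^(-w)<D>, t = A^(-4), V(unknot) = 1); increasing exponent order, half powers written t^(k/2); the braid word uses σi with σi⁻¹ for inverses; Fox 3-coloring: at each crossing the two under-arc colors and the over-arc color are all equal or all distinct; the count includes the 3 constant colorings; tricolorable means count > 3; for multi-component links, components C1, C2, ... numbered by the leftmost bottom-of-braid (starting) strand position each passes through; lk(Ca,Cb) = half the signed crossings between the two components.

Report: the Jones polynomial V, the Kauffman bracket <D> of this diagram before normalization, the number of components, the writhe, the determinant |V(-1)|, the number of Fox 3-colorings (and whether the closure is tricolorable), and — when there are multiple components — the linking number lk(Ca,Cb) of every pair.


V = t^(-13/2) - t^(-11/2) + t^(-9/2) - 2t^(-7/2) - t^(-3/2)
<D> = A^-15 + 2A^-7 - A^-3 + A - A^5 (w = -7)
2 components over 7 crossings, w = -7
lk(C1,C2): -1
9 Fox colorings among 3^7, |V(-1)| = 6: tricolorable
why: w = -7 (over 7 crossings) is diagram-only; (-A^3)^(7) removes it from V


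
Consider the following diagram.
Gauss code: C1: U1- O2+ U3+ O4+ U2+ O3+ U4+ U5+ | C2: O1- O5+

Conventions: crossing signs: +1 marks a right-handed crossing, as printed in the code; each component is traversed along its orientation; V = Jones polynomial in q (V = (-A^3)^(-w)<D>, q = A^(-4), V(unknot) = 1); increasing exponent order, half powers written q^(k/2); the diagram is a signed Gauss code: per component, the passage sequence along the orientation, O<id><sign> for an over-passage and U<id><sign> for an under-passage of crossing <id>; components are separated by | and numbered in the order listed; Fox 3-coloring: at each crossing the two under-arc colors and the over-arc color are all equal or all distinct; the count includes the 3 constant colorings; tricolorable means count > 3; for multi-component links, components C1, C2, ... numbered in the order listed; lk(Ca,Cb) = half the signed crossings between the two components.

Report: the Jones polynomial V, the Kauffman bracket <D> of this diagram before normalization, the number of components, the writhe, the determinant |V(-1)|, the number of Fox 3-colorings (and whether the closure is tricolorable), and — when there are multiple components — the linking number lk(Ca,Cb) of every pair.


V(q) = -q^(1/2) - q^(3/2) - q^(5/2) + q^(9/2)
bracket: -A^-9 + A^-1 + A^3 + A^7, w = +3
2 components, writhe +3, over 5 crossings
lk(C1,C2) = 0
det 0, colorings 27 of 3^6 — tricolorable
observation: det 0 = |V(-1)|; divisible by 3, so tricolorable


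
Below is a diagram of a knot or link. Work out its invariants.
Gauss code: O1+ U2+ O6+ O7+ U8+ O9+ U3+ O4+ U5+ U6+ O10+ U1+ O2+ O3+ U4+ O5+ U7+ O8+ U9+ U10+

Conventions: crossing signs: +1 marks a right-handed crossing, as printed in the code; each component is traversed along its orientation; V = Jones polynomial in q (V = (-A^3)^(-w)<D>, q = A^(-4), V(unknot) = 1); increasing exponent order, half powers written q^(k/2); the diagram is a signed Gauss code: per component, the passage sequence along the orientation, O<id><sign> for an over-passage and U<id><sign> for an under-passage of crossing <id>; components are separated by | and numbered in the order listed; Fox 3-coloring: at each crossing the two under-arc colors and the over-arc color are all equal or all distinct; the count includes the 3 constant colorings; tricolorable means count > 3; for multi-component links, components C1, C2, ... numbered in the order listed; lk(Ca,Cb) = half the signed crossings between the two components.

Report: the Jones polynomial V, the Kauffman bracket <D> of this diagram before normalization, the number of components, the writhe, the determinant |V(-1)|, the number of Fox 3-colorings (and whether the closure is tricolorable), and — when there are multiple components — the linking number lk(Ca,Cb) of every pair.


Jones polynomial: V(q) = q^4 + q^6 - q^8 + q^9 - q^10 + q^11 - q^12
<D> = -A^-18 + A^-14 - A^-10 + A^-6 - A^-2 + A^6 + A^14; writhe +10
components 1, writhe +10 (10 crossings)
3-colorings: 9 of 3^10, det 3 — tricolorable
note: the span of V is 8, forcing >= 8 crossings in any diagram


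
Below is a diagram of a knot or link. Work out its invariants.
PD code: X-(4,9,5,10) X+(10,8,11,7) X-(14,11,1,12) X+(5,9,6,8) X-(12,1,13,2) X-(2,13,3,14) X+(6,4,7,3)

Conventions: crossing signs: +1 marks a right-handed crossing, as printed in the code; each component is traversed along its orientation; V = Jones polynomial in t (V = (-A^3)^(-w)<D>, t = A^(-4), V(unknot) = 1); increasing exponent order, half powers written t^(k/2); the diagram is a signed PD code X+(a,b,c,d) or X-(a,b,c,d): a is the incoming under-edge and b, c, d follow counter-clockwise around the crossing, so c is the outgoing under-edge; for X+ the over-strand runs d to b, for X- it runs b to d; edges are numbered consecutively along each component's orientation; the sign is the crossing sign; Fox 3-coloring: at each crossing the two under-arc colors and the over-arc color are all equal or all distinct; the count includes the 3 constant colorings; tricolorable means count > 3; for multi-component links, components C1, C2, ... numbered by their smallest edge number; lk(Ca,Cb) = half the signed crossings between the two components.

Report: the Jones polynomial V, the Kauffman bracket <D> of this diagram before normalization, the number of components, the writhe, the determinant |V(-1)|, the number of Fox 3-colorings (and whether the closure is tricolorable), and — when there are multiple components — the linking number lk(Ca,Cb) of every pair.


V = -t^-4 + t^-3 + t^-1
<D> = -A - A^9 + A^13 (w = -1)
1 component over 7 crossings, w = -1
9 Fox colorings among 3^7, |V(-1)| = 3: tricolorable
why: V spans 3 powers of t: at least 3 crossings in any diagram


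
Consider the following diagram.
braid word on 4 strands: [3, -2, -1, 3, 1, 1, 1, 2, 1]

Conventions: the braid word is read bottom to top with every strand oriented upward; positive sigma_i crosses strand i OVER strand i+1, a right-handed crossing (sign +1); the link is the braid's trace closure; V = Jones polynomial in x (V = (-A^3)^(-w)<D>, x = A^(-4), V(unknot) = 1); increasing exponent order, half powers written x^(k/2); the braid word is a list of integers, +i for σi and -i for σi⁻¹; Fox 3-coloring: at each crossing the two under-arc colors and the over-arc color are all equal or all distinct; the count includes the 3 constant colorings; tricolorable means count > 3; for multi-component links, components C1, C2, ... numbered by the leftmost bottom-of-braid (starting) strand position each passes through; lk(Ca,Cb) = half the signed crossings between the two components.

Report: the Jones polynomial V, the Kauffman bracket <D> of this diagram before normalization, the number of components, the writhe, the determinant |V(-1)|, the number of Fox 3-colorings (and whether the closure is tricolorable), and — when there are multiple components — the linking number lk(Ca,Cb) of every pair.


V(x) = x - x^2 + 2x^3 - x^4 + x^5 - x^6
bracket: A^-9 - A^-5 + A^-1 - 2A^3 + A^7 - A^11, w = +5
1 component, writhe +5, over 9 crossings
det 7, colorings 3 of 3^9 — not tricolorable
observation: |V(-1)| = 7: so not tricolorable, since 3 does not divide 7


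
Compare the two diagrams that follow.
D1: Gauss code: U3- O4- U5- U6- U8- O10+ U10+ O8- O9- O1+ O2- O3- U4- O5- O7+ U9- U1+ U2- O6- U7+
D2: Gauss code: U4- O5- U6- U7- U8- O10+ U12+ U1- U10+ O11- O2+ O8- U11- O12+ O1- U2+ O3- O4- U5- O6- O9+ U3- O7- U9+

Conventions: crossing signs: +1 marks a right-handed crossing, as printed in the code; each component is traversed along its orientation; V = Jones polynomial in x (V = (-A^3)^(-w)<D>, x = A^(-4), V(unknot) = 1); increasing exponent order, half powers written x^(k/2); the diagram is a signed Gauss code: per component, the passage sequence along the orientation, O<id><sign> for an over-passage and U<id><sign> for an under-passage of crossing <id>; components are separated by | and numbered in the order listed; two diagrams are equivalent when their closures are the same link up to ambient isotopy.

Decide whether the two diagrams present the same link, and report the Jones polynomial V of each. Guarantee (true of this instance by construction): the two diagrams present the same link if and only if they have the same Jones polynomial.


equivalent: yes
V(D1) = -x^-6 + x^-5 - x^-4 + 2x^-3 - x^-2 + x^-1  (w -4, c 10, <D> = A^-8 - A^-4 + 2 - A^4 + A^8 - A^12)
D2 (bracket A^-8 - A^-4 + 2 - A^4 + A^8 - A^12; 12 crossings at w = -4): V = -x^-6 + x^-5 - x^-4 + 2x^-3 - x^-2 + x^-1
why: all 2 diagrams share one V(x), hence one class


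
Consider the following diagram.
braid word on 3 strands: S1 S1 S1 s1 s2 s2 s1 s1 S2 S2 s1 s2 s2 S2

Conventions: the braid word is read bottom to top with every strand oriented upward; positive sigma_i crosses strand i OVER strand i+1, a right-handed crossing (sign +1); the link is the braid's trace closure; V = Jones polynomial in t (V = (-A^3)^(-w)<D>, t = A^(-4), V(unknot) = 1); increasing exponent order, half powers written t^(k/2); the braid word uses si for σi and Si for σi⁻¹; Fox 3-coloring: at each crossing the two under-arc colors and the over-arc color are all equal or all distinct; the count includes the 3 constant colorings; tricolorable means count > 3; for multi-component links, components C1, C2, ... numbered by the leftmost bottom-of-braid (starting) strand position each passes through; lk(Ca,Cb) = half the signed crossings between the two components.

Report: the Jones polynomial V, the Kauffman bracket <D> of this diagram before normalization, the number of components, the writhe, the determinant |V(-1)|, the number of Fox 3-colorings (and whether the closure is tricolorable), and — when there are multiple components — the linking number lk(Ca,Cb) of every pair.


V(t) = t^-2 - 2t^-1 + 3 - 3t + 4t^2 - 3t^3 + 2t^4 - 2t^5 + t^6
bracket: A^-18 - 2A^-14 + 2A^-10 - 3A^-6 + 4A^-2 - 3A^2 + 3A^6 - 2A^10 + A^14, w = +2
1 component, writhe +2, over 14 crossings
det 21, colorings 9 of 3^14 — tricolorable
observation: |V(-1)| = 21: so tricolorable, since 3 divides 21


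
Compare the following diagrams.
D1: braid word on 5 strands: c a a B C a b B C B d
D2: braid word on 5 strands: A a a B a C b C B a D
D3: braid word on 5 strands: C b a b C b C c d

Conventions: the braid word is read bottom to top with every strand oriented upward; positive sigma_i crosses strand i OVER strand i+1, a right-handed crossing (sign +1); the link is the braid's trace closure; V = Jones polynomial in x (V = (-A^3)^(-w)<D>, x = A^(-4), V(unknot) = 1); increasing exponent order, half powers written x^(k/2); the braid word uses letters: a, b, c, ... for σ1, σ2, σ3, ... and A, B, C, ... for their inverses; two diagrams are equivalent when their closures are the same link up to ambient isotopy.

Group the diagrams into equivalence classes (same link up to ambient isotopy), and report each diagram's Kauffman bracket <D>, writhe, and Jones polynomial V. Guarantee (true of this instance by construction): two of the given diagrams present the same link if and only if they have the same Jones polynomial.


classes: {D1, D2} | {D3}
V(D1) = -x^(-7/2) + x^(-5/2) - 2x^(-3/2) + 2x^(-1/2) - 3x^(1/2) + 2x^(3/2) - 2x^(5/2) + x^(7/2)  [11 crossings, <D> = -A^-11 + 2A^-7 - 2A^-3 + 3A - 2A^5 + 2A^9 - A^13 + A^17, w = +1]
D2 (bracket -A^-17 + 2A^-13 - 2A^-9 + 3A^-5 - 2A^-1 + 2A^3 - A^7 + A^11; 11 crossings at w = -1): V = -x^(-7/2) + x^(-5/2) - 2x^(-3/2) + 2x^(-1/2) - 3x^(1/2) + 2x^(3/2) - 2x^(5/2) + x^(7/2)
V(D3) = -x^(-3/2) + x^(-1/2) - 2x^(1/2) + x^(3/2) - 2x^(5/2) + x^(7/2)  [9 crossings, <D> = -A^-5 + 2A^-1 - A^3 + 2A^7 - A^11 + A^15, w = +3]
note: 2 values of V(x) split the 3 diagrams


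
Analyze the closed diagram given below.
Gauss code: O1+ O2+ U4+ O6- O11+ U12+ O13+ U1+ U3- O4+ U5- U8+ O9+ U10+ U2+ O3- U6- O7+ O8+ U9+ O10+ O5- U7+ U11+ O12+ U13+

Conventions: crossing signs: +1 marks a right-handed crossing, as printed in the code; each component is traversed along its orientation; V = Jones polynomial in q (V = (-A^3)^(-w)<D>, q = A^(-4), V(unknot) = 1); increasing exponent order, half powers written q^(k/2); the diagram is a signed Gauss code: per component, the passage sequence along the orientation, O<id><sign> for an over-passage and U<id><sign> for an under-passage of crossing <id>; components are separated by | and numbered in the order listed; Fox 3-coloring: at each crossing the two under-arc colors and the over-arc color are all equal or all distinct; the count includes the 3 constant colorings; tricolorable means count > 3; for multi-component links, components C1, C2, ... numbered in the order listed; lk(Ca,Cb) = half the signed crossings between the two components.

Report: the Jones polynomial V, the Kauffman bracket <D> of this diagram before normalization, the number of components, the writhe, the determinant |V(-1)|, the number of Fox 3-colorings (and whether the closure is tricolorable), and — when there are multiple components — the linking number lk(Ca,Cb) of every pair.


Jones polynomial: V(q) = q^2 - 2q^3 + 6q^4 - 8q^5 + 11q^6 - 12q^7 + 10q^8 - 9q^9 + 6q^10 - 3q^11 + q^12
<D> = -A^-27 + 3A^-23 - 6A^-19 + 9A^-15 - 10A^-11 + 12A^-7 - 11A^-3 + 8A - 6A^5 + 2A^9 - A^13; writhe +7
components 1, writhe +7 (13 crossings)
3-colorings: 9 of 3^13, det 69 — tricolorable
note: w = +7 (over 13 crossings) is diagram-only; (-A^3)^(-7) removes it from V


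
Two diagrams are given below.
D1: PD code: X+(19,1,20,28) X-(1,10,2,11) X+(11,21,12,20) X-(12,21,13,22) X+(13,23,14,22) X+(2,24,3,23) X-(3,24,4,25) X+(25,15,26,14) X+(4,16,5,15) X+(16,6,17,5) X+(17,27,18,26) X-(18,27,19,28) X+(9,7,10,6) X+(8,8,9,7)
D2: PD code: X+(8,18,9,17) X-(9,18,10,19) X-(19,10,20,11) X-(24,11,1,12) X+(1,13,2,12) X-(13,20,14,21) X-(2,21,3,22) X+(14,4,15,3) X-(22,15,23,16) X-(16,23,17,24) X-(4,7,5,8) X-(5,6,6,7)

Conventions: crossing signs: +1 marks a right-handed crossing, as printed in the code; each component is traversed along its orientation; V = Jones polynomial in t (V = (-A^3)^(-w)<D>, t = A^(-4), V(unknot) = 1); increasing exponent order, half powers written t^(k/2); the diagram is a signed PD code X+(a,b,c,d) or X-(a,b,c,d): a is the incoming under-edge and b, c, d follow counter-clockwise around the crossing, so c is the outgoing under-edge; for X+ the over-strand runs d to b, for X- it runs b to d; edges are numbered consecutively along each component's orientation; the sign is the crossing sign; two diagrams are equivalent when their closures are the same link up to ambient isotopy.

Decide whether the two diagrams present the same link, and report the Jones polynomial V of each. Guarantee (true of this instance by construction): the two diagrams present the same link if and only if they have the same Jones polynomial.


equivalent: no
D1 (bracket -A^-6 + A^-2 - A^2 + 2A^6 - A^10 + A^14; 14 crossings at w = +6): V = t - t^2 + 2t^3 - t^4 + t^5 - t^6
V(D2) = -t^-6 + t^-5 - t^-4 + 2t^-3 - t^-2 + t^-1  (w -6, c 12, <D> = A^-14 - A^-10 + 2A^-6 - A^-2 + A^2 - A^6)
key observation: 2 classes among 2 diagrams; unequal V(t) rules out equality


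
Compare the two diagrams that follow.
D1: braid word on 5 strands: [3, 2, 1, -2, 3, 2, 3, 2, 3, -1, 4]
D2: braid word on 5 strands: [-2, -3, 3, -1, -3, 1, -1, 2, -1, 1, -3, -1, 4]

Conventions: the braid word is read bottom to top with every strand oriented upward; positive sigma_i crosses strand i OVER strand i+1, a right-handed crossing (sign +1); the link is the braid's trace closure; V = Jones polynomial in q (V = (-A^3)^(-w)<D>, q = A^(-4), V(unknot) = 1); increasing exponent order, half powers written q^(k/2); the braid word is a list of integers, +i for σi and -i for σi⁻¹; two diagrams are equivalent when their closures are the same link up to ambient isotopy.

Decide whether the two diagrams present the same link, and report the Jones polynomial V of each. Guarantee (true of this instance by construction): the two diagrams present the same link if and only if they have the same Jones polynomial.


equivalent: no
D1 (bracket -A^-5 + A^-1 - A^3 + 2A^7 + A^15; 11 crossings at w = +7): V = -q^(3/2) - 2q^(7/2) + q^(9/2) - q^(11/2) + q^(13/2)
V(D2) = -q^(-9/2) - q^(-5/2) + q^(-3/2) - q^(-1/2)  (w -3, c 13, <D> = A^-7 - A^-3 + A + A^9)
key observation: V(q) takes 2 values over 2 diagrams, fixing the grouping


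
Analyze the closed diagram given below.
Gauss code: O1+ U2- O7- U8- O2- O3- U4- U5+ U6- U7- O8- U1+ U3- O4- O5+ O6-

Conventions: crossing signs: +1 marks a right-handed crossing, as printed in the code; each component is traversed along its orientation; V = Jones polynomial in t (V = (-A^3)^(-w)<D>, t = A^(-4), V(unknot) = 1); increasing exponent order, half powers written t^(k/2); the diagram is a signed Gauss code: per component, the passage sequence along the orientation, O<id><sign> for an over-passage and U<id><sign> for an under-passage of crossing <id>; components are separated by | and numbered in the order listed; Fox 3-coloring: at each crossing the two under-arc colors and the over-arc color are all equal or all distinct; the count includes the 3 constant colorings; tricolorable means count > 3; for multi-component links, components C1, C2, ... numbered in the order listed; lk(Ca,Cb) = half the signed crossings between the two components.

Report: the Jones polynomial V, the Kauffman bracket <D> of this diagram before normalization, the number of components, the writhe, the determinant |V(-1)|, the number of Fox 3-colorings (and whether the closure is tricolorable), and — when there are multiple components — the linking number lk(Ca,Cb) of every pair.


V(t) = -t^-6 + t^-5 - t^-4 + 2t^-3 - t^-2 + t^-1
bracket: A^-8 - A^-4 + 2 - A^4 + A^8 - A^12, w = -4
1 component, writhe -4, over 8 crossings
det 7, colorings 3 of 3^8 — not tricolorable
observation: |V(-1)| = 7: so not tricolorable, since 3 does not divide 7


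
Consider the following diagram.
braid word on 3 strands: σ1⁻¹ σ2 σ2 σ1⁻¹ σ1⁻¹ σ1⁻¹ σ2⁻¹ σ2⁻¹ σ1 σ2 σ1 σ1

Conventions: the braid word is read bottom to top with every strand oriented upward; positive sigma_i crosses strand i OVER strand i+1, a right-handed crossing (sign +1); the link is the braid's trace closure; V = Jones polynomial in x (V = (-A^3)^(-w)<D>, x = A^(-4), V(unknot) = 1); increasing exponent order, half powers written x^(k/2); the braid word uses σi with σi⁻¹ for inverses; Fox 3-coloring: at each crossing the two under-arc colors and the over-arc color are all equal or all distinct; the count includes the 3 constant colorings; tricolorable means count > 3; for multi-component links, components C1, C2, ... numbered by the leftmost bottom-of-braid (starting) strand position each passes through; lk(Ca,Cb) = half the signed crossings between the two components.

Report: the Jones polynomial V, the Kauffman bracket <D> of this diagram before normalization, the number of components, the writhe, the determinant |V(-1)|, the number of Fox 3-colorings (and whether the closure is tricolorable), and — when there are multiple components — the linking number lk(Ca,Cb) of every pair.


Jones polynomial: V(x) = -x^-3 + 2x^-2 - 2x^-1 + 3 - 2x + 2x^2 - x^3
<D> = -A^-12 + 2A^-8 - 2A^-4 + 3 - 2A^4 + 2A^8 - A^12; writhe 0
components 1, writhe 0 (12 crossings)
3-colorings: 3 of 3^12, det 13 — not tricolorable
note: det 13 = |V(-1)|; not divisible by 3, so not tricolorable


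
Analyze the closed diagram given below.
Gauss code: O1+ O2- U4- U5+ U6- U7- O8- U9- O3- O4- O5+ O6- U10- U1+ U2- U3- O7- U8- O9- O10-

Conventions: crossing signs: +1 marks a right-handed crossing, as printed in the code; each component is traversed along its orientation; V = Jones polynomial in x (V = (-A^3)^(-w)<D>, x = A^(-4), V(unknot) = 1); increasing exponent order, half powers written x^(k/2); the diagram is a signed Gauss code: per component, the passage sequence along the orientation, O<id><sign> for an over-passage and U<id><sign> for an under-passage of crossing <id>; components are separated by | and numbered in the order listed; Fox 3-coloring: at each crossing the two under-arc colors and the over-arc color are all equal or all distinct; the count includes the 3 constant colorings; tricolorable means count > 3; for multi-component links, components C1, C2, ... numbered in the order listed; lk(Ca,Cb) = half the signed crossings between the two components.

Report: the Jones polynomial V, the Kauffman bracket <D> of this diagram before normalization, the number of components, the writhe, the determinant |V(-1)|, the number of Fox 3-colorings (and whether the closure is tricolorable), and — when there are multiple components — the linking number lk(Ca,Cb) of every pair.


Jones polynomial: V(x) = -x^-7 + x^-6 - x^-5 + x^-4 + x^-2
<D> = A^-10 + A^-2 - A^2 + A^6 - A^10; writhe -6
components 1, writhe -6 (10 crossings)
3-colorings: 3 of 3^10, det 5 — not tricolorable
note: det 5 = |V(-1)|; not divisible by 3, so not tricolorable


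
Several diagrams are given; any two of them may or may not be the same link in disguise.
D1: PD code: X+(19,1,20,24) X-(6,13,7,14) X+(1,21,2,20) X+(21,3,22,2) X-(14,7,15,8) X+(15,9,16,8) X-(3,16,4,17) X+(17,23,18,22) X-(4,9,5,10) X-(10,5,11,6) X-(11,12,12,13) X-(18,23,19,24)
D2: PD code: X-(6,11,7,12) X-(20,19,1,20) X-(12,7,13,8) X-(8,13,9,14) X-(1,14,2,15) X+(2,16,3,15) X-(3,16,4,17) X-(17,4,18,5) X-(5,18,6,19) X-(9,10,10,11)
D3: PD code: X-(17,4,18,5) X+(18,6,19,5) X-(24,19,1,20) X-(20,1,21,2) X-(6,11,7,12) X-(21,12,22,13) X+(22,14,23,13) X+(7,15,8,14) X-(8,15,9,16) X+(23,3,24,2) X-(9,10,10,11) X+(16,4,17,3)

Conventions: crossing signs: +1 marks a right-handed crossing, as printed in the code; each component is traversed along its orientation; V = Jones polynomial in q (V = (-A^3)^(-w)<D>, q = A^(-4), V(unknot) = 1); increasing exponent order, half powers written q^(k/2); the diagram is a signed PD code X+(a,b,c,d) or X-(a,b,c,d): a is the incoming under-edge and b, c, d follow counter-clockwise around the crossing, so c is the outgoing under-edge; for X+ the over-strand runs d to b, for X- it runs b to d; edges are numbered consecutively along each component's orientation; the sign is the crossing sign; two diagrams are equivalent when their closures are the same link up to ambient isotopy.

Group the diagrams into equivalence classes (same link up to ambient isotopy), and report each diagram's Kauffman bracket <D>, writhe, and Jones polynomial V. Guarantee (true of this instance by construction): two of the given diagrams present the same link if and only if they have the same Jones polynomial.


classes: {D1} | {D2} | {D3}
V(D1) = -q^-3 + q^-2 - q^-1 + 3 - q + q^2 - q^3  [12 crossings, <D> = -A^-18 + A^-14 - A^-10 + 3A^-6 - A^-2 + A^2 - A^6, w = -2]
V(D2) = q^-8 - 2q^-7 + q^-6 - 2q^-5 + 2q^-4 + q^-2  [10 crossings, <D> = A^-16 + 2A^-8 - 2A^-4 + 1 - 2A^4 + A^8, w = -8]
D3 (bracket A^-6; 12 crossings at w = -2): V = 1
note: comparing 3 Jones polynomials yields 3 groups


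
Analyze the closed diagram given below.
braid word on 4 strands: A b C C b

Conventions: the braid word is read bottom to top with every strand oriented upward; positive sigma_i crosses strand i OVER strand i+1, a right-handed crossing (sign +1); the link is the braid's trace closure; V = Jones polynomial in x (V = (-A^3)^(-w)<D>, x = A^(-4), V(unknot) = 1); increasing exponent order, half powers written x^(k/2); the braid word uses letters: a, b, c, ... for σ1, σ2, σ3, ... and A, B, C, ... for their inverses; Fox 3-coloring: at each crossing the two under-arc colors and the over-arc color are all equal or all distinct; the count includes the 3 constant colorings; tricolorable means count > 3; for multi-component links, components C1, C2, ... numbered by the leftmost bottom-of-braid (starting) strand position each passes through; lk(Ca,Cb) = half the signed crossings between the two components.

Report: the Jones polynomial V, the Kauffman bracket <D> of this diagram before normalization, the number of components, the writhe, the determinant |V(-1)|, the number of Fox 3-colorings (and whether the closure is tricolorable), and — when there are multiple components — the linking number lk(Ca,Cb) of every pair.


V(x) = x^-2 + 2 + x^2
bracket: -A^-11 - 2A^-3 - A^5, w = -1
3 components, writhe -1, over 5 crossings
lk(C1,C2) = +1
linking number lk(C1,C3) = -1
lk(C2,C3): 0
det 4, colorings 3 of 3^5 — not tricolorable
observation: the 3 component pairs carry total linking 0


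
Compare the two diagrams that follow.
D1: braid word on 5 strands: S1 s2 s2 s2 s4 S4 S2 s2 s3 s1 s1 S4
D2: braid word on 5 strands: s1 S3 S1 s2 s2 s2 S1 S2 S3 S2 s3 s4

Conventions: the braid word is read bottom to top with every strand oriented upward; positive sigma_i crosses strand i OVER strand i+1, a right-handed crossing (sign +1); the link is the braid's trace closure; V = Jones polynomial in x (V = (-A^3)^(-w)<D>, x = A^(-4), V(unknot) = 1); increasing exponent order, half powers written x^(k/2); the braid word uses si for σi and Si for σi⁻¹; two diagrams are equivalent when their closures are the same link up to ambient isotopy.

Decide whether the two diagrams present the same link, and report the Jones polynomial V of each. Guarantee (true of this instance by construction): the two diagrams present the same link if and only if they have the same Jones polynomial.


equivalent: no
D1 (bracket -A^-4 + 1 + A^8; 12 crossings at w = +4): V = x + x^3 - x^4
D2 (bracket 1; 12 crossings at w = 0): V = 1
key observation: comparing 2 Jones polynomials yields 2 groups


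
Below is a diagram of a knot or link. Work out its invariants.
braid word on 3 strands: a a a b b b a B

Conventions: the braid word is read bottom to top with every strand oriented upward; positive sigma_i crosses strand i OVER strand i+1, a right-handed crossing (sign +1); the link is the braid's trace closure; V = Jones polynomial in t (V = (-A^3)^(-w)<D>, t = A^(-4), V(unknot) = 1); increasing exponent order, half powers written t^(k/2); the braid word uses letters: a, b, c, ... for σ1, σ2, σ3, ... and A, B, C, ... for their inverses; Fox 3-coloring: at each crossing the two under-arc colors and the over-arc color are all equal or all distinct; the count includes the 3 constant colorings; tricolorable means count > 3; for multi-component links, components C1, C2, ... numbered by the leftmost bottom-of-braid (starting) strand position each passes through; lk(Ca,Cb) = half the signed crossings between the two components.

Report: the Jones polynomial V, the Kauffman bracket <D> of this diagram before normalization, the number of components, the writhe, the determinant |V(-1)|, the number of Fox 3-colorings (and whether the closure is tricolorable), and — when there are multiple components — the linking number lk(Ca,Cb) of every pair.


Jones polynomial: V(t) = t^2 - t^3 + 3t^4 - 3t^5 + 3t^6 - 3t^7 + 2t^8 - t^9
<D> = -A^-18 + 2A^-14 - 3A^-10 + 3A^-6 - 3A^-2 + 3A^2 - A^6 + A^10; writhe +6
components 1, writhe +6 (8 crossings)
3-colorings: 3 of 3^8, det 17 — not tricolorable
note: w = +6 shifts under R1 moves; the (-A^3)^(-6) factor cancels that in V


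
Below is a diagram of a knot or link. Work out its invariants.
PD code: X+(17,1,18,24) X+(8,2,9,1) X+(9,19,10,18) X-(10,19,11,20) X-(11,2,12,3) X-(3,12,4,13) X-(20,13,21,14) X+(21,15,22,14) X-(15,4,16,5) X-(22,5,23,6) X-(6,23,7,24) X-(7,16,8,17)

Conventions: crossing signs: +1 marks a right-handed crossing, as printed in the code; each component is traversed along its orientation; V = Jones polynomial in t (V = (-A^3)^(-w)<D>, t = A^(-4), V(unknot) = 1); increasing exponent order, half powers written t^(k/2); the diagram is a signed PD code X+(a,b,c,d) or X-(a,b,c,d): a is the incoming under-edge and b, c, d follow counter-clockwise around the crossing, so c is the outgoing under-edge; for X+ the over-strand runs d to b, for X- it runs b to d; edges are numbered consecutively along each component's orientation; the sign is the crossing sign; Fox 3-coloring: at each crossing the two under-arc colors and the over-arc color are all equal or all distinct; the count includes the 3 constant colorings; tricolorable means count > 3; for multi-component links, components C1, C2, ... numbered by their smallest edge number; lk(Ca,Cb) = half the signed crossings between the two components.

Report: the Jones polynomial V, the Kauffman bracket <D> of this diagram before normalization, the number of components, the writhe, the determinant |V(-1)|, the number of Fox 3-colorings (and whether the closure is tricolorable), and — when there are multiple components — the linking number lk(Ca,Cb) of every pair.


V = -t^-6 + t^-5 - t^-4 + 2t^-3 - t^-2 + t^-1
<D> = A^-8 - A^-4 + 2 - A^4 + A^8 - A^12 (w = -4)
1 component over 12 crossings, w = -4
3 Fox colorings among 3^12, |V(-1)| = 7: not tricolorable
why: the span of V is 5, forcing >= 5 crossings in any diagram


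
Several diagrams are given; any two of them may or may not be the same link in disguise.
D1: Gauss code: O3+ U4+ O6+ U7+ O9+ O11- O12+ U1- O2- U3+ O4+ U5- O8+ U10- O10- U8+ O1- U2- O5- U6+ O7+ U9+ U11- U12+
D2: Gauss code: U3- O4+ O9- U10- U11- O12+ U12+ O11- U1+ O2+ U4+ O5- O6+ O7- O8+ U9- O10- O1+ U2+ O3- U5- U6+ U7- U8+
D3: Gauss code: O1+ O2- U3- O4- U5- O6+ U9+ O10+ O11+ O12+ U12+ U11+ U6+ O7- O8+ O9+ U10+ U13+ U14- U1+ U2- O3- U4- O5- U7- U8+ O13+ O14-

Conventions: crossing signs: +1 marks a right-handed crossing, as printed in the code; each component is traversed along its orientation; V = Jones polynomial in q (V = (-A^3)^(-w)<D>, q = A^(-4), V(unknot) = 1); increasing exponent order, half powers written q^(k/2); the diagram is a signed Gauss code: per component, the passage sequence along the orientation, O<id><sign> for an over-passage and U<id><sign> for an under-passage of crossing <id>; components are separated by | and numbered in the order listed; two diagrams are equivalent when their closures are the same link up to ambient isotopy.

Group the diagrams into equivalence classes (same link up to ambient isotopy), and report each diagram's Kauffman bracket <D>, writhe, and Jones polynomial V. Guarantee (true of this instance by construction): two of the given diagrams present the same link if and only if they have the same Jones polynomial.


equivalence classes: {D1} | {D2} | {D3}
D1 (bracket -A^-18 + 2A^-14 - 4A^-10 + 5A^-6 - 4A^-2 + 5A^2 - 3A^6 + 2A^10 - A^14; 12 crossings at w = +2): V = -q^-2 + 2q^-1 - 3 + 5q - 4q^2 + 5q^3 - 4q^4 + 2q^5 - q^6
D2 (bracket 1; 12 crossings at w = 0): V = 1
V(D3) = -q^-3 + q^-2 - q^-1 + 3 - q + q^2 - q^3  [14 crossings, <D> = -A^-6 + A^-2 - A^2 + 3A^6 - A^10 + A^14 - A^18, w = +2]
key observation: 3 classes among 3 diagrams; unequal V(q) rules out equality


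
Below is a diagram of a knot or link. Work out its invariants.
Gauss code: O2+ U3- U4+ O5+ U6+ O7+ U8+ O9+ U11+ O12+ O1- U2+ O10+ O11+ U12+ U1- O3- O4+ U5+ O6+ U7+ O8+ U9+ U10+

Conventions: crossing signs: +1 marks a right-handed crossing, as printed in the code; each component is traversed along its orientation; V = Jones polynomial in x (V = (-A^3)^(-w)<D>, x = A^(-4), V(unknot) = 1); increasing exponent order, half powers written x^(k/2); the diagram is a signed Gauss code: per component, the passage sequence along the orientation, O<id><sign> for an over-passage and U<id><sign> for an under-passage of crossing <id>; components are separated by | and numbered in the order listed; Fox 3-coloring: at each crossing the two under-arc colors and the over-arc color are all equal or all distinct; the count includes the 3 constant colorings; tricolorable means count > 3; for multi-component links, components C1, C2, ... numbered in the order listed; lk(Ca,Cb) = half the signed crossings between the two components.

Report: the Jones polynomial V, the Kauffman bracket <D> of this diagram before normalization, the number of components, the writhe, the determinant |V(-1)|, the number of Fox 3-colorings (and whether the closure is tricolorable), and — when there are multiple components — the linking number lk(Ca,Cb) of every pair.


Jones polynomial: V(x) = x^3 + x^5 - x^6 + x^7 - x^8 + x^9 - x^10
<D> = -A^-16 + A^-12 - A^-8 + A^-4 - 1 + A^4 + A^12; writhe +8
components 1, writhe +8 (12 crossings)
3-colorings: 3 of 3^12, det 7 — not tricolorable
note: w = +8 shifts under R1 moves; the (-A^3)^(-8) factor cancels that in V


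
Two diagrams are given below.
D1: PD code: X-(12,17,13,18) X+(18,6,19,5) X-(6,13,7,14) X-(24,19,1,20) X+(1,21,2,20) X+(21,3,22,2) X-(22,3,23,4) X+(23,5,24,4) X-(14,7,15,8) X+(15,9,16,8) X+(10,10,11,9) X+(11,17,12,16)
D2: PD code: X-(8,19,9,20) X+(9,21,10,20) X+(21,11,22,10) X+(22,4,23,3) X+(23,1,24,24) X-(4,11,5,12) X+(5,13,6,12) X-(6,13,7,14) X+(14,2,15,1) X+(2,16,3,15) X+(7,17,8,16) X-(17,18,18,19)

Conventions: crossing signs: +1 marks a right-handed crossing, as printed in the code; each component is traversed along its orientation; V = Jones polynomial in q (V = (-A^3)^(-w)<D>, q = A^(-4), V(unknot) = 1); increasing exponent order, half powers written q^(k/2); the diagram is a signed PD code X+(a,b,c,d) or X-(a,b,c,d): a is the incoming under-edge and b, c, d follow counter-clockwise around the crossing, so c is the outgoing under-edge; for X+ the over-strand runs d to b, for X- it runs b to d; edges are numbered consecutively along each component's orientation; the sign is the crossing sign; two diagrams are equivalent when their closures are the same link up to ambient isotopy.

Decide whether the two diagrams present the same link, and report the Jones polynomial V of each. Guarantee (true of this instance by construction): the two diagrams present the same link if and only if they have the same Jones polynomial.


equivalent: no
D1 (bracket A^6; 12 crossings at w = +2): V = 1
V(D2) = q - q^2 + 2q^3 - q^4 + q^5 - q^6  [12 crossings, <D> = -A^-12 + A^-8 - A^-4 + 2 - A^4 + A^8, w = +4]
observation: 2 classes among 2 diagrams; unequal V(q) rules out equality
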